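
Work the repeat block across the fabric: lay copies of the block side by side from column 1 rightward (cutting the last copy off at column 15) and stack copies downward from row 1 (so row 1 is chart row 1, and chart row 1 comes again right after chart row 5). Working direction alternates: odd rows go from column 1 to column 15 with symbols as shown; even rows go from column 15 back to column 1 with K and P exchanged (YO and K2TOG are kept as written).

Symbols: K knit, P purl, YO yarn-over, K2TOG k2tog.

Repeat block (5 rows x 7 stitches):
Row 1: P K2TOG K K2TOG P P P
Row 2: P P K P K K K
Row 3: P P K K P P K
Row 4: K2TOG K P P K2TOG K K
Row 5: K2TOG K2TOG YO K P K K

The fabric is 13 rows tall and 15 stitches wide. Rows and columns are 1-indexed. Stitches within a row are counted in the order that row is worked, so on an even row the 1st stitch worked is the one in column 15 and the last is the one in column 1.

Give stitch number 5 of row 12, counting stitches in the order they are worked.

Stitch:
K

Derivation:
Row 12: (12-1) mod 5 = 1, so use chart row 2. Even row -> WS.
Chart row 2 tiled across columns 1-15: P P K P K K K P P K P K K K P
WS: work from column 15 back to column 1 (reverse the tiled row), swapping K<->P (YO and K2TOG unchanged).
Row 12 as worked: K P P P K P K K P P P K P K K
The 5th stitch worked is K.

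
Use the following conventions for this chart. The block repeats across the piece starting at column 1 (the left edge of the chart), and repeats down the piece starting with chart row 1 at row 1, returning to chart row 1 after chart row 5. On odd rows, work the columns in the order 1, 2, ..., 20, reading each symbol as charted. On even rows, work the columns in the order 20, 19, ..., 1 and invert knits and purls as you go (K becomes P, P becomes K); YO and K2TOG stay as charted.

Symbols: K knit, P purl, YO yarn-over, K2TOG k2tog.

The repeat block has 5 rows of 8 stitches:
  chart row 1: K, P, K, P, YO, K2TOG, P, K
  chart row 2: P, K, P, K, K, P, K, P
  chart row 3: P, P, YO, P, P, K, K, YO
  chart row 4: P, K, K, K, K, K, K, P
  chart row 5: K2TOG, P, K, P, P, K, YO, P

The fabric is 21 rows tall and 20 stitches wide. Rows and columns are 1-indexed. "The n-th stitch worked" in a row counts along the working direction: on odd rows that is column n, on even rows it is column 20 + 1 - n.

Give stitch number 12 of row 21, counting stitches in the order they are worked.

Row 21: (21-1) mod 5 = 0, so use chart row 1. Odd row -> RS.
Chart row 1 tiled across columns 1-20: K P K P YO K2TOG P K K P K P YO K2TOG P K K P K P
RS row: no reversal, no swap; stitch n worked = column n.
Counting 12 along the worked row gives P.

Result:
P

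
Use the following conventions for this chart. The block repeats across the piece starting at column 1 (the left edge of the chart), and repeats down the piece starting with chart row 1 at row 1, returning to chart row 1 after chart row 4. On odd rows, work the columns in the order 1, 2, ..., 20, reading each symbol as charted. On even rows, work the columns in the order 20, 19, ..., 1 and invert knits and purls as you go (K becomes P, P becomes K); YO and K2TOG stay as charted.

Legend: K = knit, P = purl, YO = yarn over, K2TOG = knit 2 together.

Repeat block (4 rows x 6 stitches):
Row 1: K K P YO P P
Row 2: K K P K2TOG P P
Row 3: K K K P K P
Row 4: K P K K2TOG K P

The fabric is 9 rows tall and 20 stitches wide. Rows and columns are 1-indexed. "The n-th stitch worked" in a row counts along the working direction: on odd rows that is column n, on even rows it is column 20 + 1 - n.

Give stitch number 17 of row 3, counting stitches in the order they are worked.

Stitch:
K

Derivation:
Row 3: (3-1) mod 4 = 2, so use chart row 3. Odd row -> RS.
Chart row 3 tiled across columns 1-20: K K K P K P K K K P K P K K K P K P K K
Right side: take the tiled row as-is (worked left to right from column 1).
Stitch 17 in working order -> K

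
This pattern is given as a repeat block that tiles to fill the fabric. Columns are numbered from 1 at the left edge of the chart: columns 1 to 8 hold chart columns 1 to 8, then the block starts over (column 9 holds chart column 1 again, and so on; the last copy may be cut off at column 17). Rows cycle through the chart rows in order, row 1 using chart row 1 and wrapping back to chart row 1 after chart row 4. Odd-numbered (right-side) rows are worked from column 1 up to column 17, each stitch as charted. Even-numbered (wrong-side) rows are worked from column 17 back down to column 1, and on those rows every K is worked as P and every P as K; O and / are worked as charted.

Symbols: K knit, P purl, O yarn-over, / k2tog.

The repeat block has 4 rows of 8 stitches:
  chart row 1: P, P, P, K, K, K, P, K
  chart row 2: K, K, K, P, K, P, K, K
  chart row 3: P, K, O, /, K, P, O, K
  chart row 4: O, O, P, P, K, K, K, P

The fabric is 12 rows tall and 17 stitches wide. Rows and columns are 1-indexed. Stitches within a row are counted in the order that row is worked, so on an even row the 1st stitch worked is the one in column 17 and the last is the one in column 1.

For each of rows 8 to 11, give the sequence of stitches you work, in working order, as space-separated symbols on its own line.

Row 8: chart row 4, WS - tiled (columns 1-17): O O P P K K K P O O P P K K K P O; work from column 17 back to 1 with K<->P swapped.
Row 9: chart row 1, RS - tile across columns 1-17 and work as-is.
Row 10: chart row 2, WS - tiled (columns 1-17): K K K P K P K K K K K P K P K K K; work from column 17 back to 1 with K<->P swapped.
Row 11: chart row 3, RS - tile across columns 1-17 and work as-is.

Rows as worked:
O K P P P K K O O K P P P K K O O
P P P K K K P K P P P K K K P K P
P P P K P K P P P P P K P K P P P
P K O / K P O K P K O / K P O K P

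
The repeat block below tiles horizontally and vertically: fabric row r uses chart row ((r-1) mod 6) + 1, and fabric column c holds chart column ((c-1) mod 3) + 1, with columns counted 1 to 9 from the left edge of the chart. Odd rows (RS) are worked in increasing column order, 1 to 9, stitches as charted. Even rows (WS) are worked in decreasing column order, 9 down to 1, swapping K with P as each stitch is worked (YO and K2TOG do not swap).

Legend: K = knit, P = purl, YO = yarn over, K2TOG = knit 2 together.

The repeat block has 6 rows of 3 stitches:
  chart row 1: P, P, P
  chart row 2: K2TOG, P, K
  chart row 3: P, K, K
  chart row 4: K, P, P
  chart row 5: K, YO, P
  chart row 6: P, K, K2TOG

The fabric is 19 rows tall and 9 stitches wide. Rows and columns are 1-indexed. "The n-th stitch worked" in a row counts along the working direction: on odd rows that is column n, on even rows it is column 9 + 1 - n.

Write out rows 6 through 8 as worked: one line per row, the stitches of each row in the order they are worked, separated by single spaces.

Row 6: chart row 6, WS - tiled (columns 1-9): P K K2TOG P K K2TOG P K K2TOG; work from column 9 back to 1 with K<->P swapped.
Row 7: chart row 1, RS - tile across columns 1-9 and work as-is.
Row 8: chart row 2, WS - tiled (columns 1-9): K2TOG P K K2TOG P K K2TOG P K; work from column 9 back to 1 with K<->P swapped.

Rows as worked:
K2TOG P K K2TOG P K K2TOG P K
P P P P P P P P P
P K K2TOG P K K2TOG P K K2TOG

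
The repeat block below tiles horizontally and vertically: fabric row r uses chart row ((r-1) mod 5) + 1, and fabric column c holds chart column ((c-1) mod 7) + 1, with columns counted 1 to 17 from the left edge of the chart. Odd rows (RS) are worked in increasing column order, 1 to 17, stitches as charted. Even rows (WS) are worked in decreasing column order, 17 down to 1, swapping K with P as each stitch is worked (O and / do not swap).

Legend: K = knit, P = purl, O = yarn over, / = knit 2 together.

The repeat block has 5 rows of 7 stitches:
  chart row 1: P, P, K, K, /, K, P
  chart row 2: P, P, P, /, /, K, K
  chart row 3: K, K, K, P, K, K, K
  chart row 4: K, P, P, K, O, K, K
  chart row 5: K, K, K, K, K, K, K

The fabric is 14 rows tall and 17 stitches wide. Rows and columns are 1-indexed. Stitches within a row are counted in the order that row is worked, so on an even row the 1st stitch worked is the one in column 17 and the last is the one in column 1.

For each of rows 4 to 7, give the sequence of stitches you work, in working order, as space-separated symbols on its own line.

Row 4: chart row 4, WS - tiled (columns 1-17): K P P K O K K K P P K O K K K P P; work from column 17 back to 1 with K<->P swapped.
Row 5: chart row 5, RS - tile across columns 1-17 and work as-is.
Row 6: chart row 1, WS - tiled (columns 1-17): P P K K / K P P P K K / K P P P K; work from column 17 back to 1 with K<->P swapped.
Row 7: chart row 2, RS - tile across columns 1-17 and work as-is.

Result:
K K P P P O P K K P P P O P K K P
K K K K K K K K K K K K K K K K K
P K K K P / P P K K K P / P P K K
P P P / / K K P P P / / K K P P P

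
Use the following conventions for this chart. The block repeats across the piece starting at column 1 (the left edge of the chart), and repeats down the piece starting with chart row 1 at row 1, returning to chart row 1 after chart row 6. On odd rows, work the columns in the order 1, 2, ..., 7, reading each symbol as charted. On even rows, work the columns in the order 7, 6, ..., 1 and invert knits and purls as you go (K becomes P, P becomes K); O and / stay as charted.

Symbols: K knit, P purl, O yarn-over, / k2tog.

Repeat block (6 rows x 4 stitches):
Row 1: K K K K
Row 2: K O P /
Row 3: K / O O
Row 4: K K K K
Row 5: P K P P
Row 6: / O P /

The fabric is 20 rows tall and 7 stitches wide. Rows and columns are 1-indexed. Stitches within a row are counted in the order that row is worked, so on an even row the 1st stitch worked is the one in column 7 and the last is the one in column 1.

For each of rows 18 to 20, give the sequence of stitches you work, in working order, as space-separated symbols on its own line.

Row 18: chart row 6, WS - tiled (columns 1-7): / O P / / O P; work from column 7 back to 1 with K<->P swapped.
Row 19: chart row 1, RS - tile across columns 1-7 and work as-is.
Row 20: chart row 2, WS - tiled (columns 1-7): K O P / K O P; work from column 7 back to 1 with K<->P swapped.

Result:
K O / / K O /
K K K K K K K
K O P / K O P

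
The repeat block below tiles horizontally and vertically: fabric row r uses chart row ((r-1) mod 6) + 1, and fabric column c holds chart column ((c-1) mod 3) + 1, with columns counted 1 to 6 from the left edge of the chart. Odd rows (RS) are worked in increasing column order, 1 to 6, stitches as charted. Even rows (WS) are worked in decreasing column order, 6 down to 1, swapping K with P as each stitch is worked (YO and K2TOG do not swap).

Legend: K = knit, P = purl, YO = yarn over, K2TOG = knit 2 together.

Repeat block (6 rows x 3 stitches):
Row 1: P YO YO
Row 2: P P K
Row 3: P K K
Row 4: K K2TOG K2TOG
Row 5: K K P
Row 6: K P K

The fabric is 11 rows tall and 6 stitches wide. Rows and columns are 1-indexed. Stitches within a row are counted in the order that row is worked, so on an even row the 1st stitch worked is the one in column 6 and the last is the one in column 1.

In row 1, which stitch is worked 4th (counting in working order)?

== STITCH ==
P

Derivation:
For row 1: chart row = ((1-1) mod 6) + 1 = 1; this is a RS (odd) row.
Chart row 1 tiled across columns 1-6: P YO YO P YO YO
RS row: no reversal, no swap; stitch n worked = column n.
Counting 4 along the worked row gives P.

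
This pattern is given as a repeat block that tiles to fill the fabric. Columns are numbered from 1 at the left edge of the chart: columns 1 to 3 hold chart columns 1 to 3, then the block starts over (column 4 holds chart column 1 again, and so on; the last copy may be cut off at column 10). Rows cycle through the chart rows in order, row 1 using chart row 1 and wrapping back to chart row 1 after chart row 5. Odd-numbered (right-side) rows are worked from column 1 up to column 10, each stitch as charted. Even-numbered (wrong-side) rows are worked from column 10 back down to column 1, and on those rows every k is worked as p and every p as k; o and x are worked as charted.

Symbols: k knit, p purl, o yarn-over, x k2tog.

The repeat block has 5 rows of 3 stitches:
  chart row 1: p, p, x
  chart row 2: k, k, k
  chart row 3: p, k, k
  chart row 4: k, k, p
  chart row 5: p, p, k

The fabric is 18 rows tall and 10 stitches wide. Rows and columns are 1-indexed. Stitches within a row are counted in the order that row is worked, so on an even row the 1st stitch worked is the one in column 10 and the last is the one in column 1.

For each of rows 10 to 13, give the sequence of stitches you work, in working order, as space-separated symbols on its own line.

Row 10: chart row 5, WS - tiled (columns 1-10): p p k p p k p p k p; work from column 10 back to 1 with k<->p swapped.
Row 11: chart row 1, RS - tile across columns 1-10 and work as-is.
Row 12: chart row 2, WS - tiled (columns 1-10): k k k k k k k k k k; work from column 10 back to 1 with k<->p swapped.
Row 13: chart row 3, RS - tile across columns 1-10 and work as-is.

Result:
k p k k p k k p k k
p p x p p x p p x p
p p p p p p p p p p
p k k p k k p k k p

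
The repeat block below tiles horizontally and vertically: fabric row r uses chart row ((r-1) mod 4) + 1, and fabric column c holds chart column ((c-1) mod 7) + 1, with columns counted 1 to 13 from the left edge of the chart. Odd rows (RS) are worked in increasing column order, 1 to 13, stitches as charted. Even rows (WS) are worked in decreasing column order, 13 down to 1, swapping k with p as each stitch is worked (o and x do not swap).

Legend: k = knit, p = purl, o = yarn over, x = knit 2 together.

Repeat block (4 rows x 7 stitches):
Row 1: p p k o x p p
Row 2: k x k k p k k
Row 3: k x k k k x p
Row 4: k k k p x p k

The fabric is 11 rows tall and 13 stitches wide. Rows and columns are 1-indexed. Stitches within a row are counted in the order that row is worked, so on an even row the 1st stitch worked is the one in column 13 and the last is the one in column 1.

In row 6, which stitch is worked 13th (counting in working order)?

Result:
p

Derivation:
Row 6: (6-1) mod 4 = 1, so use chart row 2. Even row -> WS.
Chart row 2 tiled across columns 1-13: k x k k p k k k x k k p k
Wrong side: read the tiled row from column 13 down to 1 and exchange k with p (leave o, x).
Row 6 as worked: p k p p x p p p k p p x p
The 13th stitch worked is p.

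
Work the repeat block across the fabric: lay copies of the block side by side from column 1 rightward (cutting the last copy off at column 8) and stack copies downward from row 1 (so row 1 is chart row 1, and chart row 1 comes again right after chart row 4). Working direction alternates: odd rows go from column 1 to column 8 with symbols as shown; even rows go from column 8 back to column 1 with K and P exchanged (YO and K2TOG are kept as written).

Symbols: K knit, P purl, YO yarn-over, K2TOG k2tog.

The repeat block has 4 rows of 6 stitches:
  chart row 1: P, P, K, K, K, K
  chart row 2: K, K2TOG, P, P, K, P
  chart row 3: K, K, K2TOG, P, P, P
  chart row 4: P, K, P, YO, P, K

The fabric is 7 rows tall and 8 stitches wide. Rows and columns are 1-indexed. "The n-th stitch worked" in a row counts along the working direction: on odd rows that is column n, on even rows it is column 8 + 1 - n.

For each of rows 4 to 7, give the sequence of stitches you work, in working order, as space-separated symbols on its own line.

Rows as worked:
P K P K YO K P K
P P K K K K P P
K2TOG P K P K K K2TOG P
K K K2TOG P P P K K

Derivation:
Row 4: chart row 4, WS - tiled (columns 1-8): P K P YO P K P K; work from column 8 back to 1 with K<->P swapped.
Row 5: chart row 1, RS - tile across columns 1-8 and work as-is.
Row 6: chart row 2, WS - tiled (columns 1-8): K K2TOG P P K P K K2TOG; work from column 8 back to 1 with K<->P swapped.
Row 7: chart row 3, RS - tile across columns 1-8 and work as-is.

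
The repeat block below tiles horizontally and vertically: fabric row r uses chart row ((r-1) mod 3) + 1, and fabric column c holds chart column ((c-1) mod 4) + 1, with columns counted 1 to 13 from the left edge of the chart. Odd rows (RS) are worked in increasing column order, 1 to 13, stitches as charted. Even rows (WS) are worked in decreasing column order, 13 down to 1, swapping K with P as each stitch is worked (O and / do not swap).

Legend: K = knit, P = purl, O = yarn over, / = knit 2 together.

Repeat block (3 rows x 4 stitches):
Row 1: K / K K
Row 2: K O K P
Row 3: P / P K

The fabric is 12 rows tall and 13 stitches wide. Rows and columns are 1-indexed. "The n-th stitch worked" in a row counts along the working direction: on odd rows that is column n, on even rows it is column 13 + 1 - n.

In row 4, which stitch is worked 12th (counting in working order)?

Stitch:
/

Derivation:
Row 4: (4-1) mod 3 = 0, so use chart row 1. Even row -> WS.
Chart row 1 tiled across columns 1-13: K / K K K / K K K / K K K
WS row: flip the tiled sequence (start at column 13) and apply K<->P; O and / stay.
Row 4 as worked: P P P / P P P / P P P / P
Counting 12 along the worked row gives /.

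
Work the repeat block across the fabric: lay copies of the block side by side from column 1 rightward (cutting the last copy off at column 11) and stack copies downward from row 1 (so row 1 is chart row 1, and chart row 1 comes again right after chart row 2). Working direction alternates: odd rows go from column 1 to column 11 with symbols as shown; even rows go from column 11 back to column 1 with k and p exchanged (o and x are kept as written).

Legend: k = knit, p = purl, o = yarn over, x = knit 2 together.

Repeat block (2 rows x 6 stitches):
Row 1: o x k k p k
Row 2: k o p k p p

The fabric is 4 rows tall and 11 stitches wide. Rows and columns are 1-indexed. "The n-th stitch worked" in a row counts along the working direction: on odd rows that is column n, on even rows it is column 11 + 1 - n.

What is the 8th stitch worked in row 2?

Stitch:
p

Derivation:
Row 2: (2-1) mod 2 = 1, so use chart row 2. Even row -> WS.
Chart row 2 tiled across columns 1-11: k o p k p p k o p k p
WS row: flip the tiled sequence (start at column 11) and apply k<->p; o and x stay.
Row 2 as worked: k p k o p k k p k o p
Stitch 8 in working order -> p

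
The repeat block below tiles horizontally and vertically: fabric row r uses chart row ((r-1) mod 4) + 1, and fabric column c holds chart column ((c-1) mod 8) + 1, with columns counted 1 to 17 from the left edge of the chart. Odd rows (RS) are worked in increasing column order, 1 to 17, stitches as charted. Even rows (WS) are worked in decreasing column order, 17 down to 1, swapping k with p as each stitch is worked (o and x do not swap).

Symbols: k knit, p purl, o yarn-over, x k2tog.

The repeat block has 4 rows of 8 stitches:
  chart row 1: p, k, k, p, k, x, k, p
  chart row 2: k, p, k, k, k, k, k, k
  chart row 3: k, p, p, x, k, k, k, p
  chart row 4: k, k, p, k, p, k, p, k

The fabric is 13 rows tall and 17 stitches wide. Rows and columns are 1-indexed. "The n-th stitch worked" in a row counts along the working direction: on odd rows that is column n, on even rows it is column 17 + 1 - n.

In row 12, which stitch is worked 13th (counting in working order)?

Result:
k

Derivation:
Row 12 uses chart row ((12-1) mod 4)+1 = 4. Row 12 is even, so WS.
Chart row 4 tiled across columns 1-17: k k p k p k p k k k p k p k p k k
WS: work from column 17 back to column 1 (reverse the tiled row), swapping k<->p (o and x unchanged).
Row 12 as worked: p p k p k p k p p p k p k p k p p
Stitch 13 in working order -> k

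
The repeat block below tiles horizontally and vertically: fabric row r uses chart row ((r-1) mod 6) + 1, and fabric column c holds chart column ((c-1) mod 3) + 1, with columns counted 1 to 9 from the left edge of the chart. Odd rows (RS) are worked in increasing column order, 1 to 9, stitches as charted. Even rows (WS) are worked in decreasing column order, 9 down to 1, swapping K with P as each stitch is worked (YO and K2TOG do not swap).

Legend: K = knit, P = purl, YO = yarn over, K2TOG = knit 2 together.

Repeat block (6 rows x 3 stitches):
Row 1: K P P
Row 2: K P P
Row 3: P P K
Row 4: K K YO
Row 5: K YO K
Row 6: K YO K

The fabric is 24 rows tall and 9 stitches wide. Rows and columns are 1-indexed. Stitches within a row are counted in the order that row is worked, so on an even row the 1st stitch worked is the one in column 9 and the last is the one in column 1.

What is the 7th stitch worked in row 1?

For row 1: chart row = ((1-1) mod 6) + 1 = 1; this is a RS (odd) row.
Chart row 1 tiled across columns 1-9: K P P K P P K P P
Right side: take the tiled row as-is (worked left to right from column 1).
Stitch 7 in working order -> K

Result:
K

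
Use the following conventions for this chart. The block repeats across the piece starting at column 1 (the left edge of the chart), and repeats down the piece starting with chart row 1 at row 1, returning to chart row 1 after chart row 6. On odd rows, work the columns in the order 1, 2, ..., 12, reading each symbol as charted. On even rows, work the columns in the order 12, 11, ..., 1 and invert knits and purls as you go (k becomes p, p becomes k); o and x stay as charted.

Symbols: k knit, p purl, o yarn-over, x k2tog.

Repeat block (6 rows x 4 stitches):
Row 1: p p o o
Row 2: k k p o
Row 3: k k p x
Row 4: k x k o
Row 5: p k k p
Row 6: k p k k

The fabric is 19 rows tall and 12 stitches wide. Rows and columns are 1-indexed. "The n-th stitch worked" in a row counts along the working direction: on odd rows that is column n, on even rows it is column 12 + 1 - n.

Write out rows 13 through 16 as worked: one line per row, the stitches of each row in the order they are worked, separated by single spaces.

Result:
p p o o p p o o p p o o
o k p p o k p p o k p p
k k p x k k p x k k p x
o p x p o p x p o p x p

Derivation:
Row 13: chart row 1, RS - tile across columns 1-12 and work as-is.
Row 14: chart row 2, WS - tiled (columns 1-12): k k p o k k p o k k p o; work from column 12 back to 1 with k<->p swapped.
Row 15: chart row 3, RS - tile across columns 1-12 and work as-is.
Row 16: chart row 4, WS - tiled (columns 1-12): k x k o k x k o k x k o; work from column 12 back to 1 with k<->p swapped.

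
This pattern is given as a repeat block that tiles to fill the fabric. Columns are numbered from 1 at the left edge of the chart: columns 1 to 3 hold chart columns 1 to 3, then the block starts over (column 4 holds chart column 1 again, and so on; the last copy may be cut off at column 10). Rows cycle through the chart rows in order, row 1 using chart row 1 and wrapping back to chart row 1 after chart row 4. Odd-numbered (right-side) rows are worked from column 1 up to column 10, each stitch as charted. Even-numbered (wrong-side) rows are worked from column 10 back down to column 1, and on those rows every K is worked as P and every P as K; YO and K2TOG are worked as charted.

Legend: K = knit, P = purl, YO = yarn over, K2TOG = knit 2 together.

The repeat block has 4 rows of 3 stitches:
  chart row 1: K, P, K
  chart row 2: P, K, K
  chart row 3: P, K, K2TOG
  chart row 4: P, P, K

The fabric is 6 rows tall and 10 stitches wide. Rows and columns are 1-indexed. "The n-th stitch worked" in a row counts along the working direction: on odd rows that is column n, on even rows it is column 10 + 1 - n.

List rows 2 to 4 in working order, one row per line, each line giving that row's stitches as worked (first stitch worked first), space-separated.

== ROWS AS WORKED ==
K P P K P P K P P K
P K K2TOG P K K2TOG P K K2TOG P
K P K K P K K P K K

Derivation:
Row 2: chart row 2, WS - tiled (columns 1-10): P K K P K K P K K P; work from column 10 back to 1 with K<->P swapped.
Row 3: chart row 3, RS - tile across columns 1-10 and work as-is.
Row 4: chart row 4, WS - tiled (columns 1-10): P P K P P K P P K P; work from column 10 back to 1 with K<->P swapped.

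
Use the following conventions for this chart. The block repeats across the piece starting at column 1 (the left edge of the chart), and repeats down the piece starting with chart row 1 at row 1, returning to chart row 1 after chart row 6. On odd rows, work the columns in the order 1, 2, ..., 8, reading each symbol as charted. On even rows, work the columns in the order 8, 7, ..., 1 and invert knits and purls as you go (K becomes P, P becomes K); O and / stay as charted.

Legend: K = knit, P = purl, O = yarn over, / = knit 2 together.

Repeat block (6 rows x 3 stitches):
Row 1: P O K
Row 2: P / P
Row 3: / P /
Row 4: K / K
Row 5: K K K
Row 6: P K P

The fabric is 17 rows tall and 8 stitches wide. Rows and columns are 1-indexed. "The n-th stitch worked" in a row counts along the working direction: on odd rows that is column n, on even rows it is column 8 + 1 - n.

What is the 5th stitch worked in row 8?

Row 8 uses chart row ((8-1) mod 6)+1 = 2. Row 8 is even, so WS.
Chart row 2 tiled across columns 1-8: P / P P / P P /
WS row: flip the tiled sequence (start at column 8) and apply K<->P; O and / stay.
Row 8 as worked: / K K / K K / K
Stitch 5 in working order -> K

== STITCH ==
K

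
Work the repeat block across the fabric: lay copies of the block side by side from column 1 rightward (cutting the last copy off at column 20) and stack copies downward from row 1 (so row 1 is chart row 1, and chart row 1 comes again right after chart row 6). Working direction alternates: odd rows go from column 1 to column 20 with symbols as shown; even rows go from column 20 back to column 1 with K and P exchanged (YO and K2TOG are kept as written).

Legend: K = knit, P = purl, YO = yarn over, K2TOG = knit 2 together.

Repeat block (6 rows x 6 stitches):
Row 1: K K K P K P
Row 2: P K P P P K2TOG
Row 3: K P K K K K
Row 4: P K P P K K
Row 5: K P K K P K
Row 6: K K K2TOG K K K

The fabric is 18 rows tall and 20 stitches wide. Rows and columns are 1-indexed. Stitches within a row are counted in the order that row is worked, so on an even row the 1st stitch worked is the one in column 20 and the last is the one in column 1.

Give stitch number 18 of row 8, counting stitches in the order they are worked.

Stitch:
K

Derivation:
Row 8 uses chart row ((8-1) mod 6)+1 = 2. Row 8 is even, so WS.
Chart row 2 tiled across columns 1-20: P K P P P K2TOG P K P P P K2TOG P K P P P K2TOG P K
WS row: flip the tiled sequence (start at column 20) and apply K<->P; YO and K2TOG stay.
Row 8 as worked: P K K2TOG K K K P K K2TOG K K K P K K2TOG K K K P K
The 18th stitch worked is K.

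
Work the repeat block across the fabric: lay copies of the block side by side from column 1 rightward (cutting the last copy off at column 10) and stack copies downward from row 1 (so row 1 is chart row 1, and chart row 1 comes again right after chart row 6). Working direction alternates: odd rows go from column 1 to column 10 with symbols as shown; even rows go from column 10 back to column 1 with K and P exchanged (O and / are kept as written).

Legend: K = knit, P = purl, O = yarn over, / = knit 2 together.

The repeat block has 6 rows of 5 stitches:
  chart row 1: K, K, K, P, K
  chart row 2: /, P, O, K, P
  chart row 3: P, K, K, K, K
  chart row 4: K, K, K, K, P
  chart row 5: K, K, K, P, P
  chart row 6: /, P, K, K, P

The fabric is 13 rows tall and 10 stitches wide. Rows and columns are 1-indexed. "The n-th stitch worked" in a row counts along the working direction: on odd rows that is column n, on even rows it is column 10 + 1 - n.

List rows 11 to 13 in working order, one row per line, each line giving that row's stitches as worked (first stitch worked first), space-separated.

Row 11: chart row 5, RS - tile across columns 1-10 and work as-is.
Row 12: chart row 6, WS - tiled (columns 1-10): / P K K P / P K K P; work from column 10 back to 1 with K<->P swapped.
Row 13: chart row 1, RS - tile across columns 1-10 and work as-is.

Rows as worked:
K K K P P K K K P P
K P P K / K P P K /
K K K P K K K K P K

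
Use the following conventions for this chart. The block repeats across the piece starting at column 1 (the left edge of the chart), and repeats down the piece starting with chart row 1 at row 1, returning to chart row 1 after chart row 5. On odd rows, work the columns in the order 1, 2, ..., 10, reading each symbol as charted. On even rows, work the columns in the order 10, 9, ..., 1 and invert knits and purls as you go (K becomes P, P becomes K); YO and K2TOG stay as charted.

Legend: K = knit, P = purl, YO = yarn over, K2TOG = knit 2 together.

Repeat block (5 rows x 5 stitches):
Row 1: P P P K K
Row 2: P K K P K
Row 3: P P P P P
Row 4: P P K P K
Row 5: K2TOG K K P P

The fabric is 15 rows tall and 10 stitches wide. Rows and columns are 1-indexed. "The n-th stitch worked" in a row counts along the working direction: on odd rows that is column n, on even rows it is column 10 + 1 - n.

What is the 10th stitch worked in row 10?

Stitch:
K2TOG

Derivation:
For row 10: chart row = ((10-1) mod 5) + 1 = 5; this is a WS (even) row.
Chart row 5 tiled across columns 1-10: K2TOG K K P P K2TOG K K P P
Wrong side: read the tiled row from column 10 down to 1 and exchange K with P (leave YO, K2TOG).
Row 10 as worked: K K P P K2TOG K K P P K2TOG
Counting 10 along the worked row gives K2TOG.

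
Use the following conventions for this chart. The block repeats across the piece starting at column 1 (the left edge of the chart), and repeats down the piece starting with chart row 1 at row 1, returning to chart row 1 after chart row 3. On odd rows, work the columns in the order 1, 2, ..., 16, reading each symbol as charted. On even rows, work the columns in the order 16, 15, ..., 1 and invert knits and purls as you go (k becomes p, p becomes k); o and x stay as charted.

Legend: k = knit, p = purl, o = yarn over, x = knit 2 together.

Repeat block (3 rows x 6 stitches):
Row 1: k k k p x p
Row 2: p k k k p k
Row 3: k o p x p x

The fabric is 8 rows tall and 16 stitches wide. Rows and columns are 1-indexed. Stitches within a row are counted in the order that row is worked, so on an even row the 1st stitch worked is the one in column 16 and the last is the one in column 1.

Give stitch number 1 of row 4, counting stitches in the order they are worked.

For row 4: chart row = ((4-1) mod 3) + 1 = 1; this is a WS (even) row.
Chart row 1 tiled across columns 1-16: k k k p x p k k k p x p k k k p
WS: work from column 16 back to column 1 (reverse the tiled row), swapping k<->p (o and x unchanged).
Row 4 as worked: k p p p k x k p p p k x k p p p
The 1st stitch worked is k.

Stitch:
k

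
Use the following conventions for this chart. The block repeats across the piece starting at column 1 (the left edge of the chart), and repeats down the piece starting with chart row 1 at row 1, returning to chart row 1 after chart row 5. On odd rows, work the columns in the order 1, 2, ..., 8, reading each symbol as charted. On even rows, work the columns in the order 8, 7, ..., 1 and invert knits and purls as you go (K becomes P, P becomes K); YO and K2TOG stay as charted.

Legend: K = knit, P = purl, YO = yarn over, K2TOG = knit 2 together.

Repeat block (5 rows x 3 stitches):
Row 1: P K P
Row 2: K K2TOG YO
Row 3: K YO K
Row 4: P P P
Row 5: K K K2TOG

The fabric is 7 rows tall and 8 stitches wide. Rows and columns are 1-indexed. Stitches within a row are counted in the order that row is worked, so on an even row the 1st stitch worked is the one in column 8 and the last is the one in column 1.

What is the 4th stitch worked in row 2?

Result:
K2TOG

Derivation:
Row 2 uses chart row ((2-1) mod 5)+1 = 2. Row 2 is even, so WS.
Chart row 2 tiled across columns 1-8: K K2TOG YO K K2TOG YO K K2TOG
WS row: flip the tiled sequence (start at column 8) and apply K<->P; YO and K2TOG stay.
Row 2 as worked: K2TOG P YO K2TOG P YO K2TOG P
The 4th stitch worked is K2TOG.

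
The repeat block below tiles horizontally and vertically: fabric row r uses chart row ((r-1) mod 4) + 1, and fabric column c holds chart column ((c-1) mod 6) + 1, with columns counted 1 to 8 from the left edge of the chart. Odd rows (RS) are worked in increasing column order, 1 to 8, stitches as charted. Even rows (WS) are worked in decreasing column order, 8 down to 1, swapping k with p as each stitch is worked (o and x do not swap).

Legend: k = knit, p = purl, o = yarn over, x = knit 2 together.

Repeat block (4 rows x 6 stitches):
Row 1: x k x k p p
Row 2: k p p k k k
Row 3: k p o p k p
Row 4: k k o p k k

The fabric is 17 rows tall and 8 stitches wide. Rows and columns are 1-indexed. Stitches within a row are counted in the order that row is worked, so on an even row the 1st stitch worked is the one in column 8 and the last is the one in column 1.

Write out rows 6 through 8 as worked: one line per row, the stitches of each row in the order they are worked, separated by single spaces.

Result:
k p p p p k k p
k p o p k p k p
p p p p k o p p

Derivation:
Row 6: chart row 2, WS - tiled (columns 1-8): k p p k k k k p; work from column 8 back to 1 with k<->p swapped.
Row 7: chart row 3, RS - tile across columns 1-8 and work as-is.
Row 8: chart row 4, WS - tiled (columns 1-8): k k o p k k k k; work from column 8 back to 1 with k<->p swapped.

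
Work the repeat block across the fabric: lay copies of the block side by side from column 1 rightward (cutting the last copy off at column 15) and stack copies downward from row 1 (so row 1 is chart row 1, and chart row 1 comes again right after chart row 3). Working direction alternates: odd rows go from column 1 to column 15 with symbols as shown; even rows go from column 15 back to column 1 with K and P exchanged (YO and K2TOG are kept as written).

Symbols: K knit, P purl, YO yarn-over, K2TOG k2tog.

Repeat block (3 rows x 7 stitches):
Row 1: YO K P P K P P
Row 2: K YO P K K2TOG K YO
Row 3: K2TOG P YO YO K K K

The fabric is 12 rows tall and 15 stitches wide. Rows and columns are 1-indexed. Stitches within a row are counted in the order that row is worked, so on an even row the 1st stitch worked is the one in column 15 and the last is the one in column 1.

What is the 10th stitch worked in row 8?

For row 8: chart row = ((8-1) mod 3) + 1 = 2; this is a WS (even) row.
Chart row 2 tiled across columns 1-15: K YO P K K2TOG K YO K YO P K K2TOG K YO K
Wrong side: read the tiled row from column 15 down to 1 and exchange K with P (leave YO, K2TOG).
Row 8 as worked: P YO P K2TOG P K YO P YO P K2TOG P K YO P
Counting 10 along the worked row gives P.

Result:
P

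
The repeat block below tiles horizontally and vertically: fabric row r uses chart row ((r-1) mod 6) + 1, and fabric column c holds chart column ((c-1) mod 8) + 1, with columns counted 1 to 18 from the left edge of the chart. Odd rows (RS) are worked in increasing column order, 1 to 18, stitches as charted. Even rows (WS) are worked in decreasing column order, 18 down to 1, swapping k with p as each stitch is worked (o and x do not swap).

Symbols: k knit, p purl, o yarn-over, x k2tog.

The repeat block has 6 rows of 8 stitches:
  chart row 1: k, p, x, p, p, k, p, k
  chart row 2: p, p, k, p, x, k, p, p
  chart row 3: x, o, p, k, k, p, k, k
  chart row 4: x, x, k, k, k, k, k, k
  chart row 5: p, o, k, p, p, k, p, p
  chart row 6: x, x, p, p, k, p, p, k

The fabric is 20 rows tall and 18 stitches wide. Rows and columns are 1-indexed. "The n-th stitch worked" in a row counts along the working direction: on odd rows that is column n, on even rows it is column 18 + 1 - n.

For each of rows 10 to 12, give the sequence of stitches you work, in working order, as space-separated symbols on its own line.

Row 10: chart row 4, WS - tiled (columns 1-18): x x k k k k k k x x k k k k k k x x; work from column 18 back to 1 with k<->p swapped.
Row 11: chart row 5, RS - tile across columns 1-18 and work as-is.
Row 12: chart row 6, WS - tiled (columns 1-18): x x p p k p p k x x p p k p p k x x; work from column 18 back to 1 with k<->p swapped.

== ROWS AS WORKED ==
x x p p p p p p x x p p p p p p x x
p o k p p k p p p o k p p k p p p o
x x p k k p k k x x p k k p k k x x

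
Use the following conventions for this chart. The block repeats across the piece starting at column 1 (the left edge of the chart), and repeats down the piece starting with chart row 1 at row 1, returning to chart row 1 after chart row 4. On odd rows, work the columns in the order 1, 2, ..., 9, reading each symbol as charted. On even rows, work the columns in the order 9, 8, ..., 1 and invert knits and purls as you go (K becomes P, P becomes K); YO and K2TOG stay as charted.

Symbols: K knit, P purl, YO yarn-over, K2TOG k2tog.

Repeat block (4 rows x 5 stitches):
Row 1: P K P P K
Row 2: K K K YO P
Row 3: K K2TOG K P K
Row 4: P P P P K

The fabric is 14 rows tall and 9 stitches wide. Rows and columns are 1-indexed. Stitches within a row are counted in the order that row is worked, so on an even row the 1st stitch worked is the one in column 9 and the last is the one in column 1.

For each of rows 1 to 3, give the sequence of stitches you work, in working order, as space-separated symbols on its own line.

Result:
P K P P K P K P P
YO P P P K YO P P P
K K2TOG K P K K K2TOG K P

Derivation:
Row 1: chart row 1, RS - tile across columns 1-9 and work as-is.
Row 2: chart row 2, WS - tiled (columns 1-9): K K K YO P K K K YO; work from column 9 back to 1 with K<->P swapped.
Row 3: chart row 3, RS - tile across columns 1-9 and work as-is.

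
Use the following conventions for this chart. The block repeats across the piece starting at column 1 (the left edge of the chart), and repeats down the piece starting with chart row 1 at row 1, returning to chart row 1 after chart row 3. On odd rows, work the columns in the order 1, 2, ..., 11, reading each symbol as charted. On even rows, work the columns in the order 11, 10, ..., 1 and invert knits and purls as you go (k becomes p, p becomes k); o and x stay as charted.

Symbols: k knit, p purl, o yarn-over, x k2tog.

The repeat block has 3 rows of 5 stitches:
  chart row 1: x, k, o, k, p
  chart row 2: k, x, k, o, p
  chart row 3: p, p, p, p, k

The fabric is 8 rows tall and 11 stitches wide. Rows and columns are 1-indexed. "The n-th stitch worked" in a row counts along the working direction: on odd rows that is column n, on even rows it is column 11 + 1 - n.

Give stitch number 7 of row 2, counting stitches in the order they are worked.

For row 2: chart row = ((2-1) mod 3) + 1 = 2; this is a WS (even) row.
Chart row 2 tiled across columns 1-11: k x k o p k x k o p k
Wrong side: read the tiled row from column 11 down to 1 and exchange k with p (leave o, x).
Row 2 as worked: p k o p x p k o p x p
The 7th stitch worked is k.

Stitch:
k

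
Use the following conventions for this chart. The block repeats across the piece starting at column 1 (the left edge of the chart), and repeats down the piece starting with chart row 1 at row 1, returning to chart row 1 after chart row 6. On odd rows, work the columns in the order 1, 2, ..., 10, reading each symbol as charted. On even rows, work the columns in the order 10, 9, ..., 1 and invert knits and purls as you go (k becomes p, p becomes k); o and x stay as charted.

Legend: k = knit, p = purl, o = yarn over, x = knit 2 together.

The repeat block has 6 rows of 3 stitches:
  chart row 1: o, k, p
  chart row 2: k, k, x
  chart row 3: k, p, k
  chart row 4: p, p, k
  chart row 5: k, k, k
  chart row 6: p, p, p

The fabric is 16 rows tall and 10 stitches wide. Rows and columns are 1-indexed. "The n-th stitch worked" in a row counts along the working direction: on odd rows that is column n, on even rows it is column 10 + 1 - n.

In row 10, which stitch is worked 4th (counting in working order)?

Stitch:
k

Derivation:
Row 10 uses chart row ((10-1) mod 6)+1 = 4. Row 10 is even, so WS.
Chart row 4 tiled across columns 1-10: p p k p p k p p k p
WS row: flip the tiled sequence (start at column 10) and apply k<->p; o and x stay.
Row 10 as worked: k p k k p k k p k k
Stitch 4 in working order -> k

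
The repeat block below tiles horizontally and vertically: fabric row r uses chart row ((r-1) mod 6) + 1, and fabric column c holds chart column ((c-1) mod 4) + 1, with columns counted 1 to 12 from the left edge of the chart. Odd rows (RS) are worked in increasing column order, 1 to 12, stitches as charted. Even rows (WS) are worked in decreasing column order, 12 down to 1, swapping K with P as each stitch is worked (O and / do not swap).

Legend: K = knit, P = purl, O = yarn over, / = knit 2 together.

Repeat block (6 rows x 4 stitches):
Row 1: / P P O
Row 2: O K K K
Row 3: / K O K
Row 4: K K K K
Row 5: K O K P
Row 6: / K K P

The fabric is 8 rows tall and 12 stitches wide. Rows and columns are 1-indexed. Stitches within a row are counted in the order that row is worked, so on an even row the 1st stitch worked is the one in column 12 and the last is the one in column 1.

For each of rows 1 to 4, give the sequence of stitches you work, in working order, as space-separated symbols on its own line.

== ROWS AS WORKED ==
/ P P O / P P O / P P O
P P P O P P P O P P P O
/ K O K / K O K / K O K
P P P P P P P P P P P P

Derivation:
Row 1: chart row 1, RS - tile across columns 1-12 and work as-is.
Row 2: chart row 2, WS - tiled (columns 1-12): O K K K O K K K O K K K; work from column 12 back to 1 with K<->P swapped.
Row 3: chart row 3, RS - tile across columns 1-12 and work as-is.
Row 4: chart row 4, WS - tiled (columns 1-12): K K K K K K K K K K K K; work from column 12 back to 1 with K<->P swapped.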